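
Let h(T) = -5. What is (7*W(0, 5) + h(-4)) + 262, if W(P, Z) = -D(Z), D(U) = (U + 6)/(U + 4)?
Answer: 2236/9 ≈ 248.44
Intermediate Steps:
D(U) = (6 + U)/(4 + U)
W(P, Z) = -(6 + Z)/(4 + Z)
(7*W(0, 5) + h(-4)) + 262 = (7*((-6 - 1*5)/(4 + 5)) - 5) + 262 = (7*((-6 - 5)/9) - 5) + 262 = (7*((⅑)*(-11)) - 5) + 262 = (7*(-11/9) - 5) + 262 = (-77/9 - 5) + 262 = -122/9 + 262 = 2236/9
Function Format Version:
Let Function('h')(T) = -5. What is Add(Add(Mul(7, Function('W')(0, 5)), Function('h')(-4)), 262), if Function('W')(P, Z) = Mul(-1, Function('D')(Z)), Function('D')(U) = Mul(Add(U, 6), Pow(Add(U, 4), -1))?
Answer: Rational(2236, 9) ≈ 248.44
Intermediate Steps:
Function('D')(U) = Mul(Pow(Add(4, U), -1), Add(6, U)) (Function('D')(U) = Mul(Add(6, U), Pow(Add(4, U), -1)) = Mul(Pow(Add(4, U), -1), Add(6, U)))
Function('W')(P, Z) = Mul(-1, Pow(Add(4, Z), -1), Add(6, Z)) (Function('W')(P, Z) = Mul(-1, Mul(Pow(Add(4, Z), -1), Add(6, Z))) = Mul(-1, Pow(Add(4, Z), -1), Add(6, Z)))
Add(Add(Mul(7, Function('W')(0, 5)), Function('h')(-4)), 262) = Add(Add(Mul(7, Mul(Pow(Add(4, 5), -1), Add(-6, Mul(-1, 5)))), -5), 262) = Add(Add(Mul(7, Mul(Pow(9, -1), Add(-6, -5))), -5), 262) = Add(Add(Mul(7, Mul(Rational(1, 9), -11)), -5), 262) = Add(Add(Mul(7, Rational(-11, 9)), -5), 262) = Add(Add(Rational(-77, 9), -5), 262) = Add(Rational(-122, 9), 262) = Rational(2236, 9)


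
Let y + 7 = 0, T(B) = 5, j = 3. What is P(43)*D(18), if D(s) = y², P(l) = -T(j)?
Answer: -245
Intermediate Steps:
y = -7 (y = -7 + 0 = -7)
P(l) = -5 (P(l) = -1*5 = -5)
D(s) = 49 (D(s) = (-7)² = 49)
P(43)*D(18) = -5*49 = -245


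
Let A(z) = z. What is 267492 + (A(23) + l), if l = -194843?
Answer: 72672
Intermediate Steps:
267492 + (A(23) + l) = 267492 + (23 - 194843) = 267492 - 194820 = 72672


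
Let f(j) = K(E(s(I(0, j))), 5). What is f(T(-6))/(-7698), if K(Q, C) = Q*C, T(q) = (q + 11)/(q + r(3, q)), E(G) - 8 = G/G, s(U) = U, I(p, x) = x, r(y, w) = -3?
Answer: -15/2566 ≈ -0.0058457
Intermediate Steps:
E(G) = 9 (E(G) = 8 + G/G = 8 + 1 = 9)
T(q) = (11 + q)/(-3 + q) (T(q) = (q + 11)/(q - 3) = (11 + q)/(-3 + q))
K(Q, C) = C*Q
f(j) = 45 (f(j) = 5*9 = 45)
f(T(-6))/(-7698) = 45/(-7698) = 45*(-1/7698) = -15/2566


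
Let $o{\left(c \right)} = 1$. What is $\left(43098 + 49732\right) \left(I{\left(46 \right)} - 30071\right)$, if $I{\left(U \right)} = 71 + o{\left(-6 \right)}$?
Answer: $-2784807170$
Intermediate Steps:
$I{\left(U \right)} = 72$ ($I{\left(U \right)} = 71 + 1 = 72$)
$\left(43098 + 49732\right) \left(I{\left(46 \right)} - 30071\right) = \left(43098 + 49732\right) \left(72 - 30071\right) = 92830 \left(-29999\right) = -2784807170$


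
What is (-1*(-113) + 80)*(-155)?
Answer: -29915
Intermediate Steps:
(-1*(-113) + 80)*(-155) = (113 + 80)*(-155) = 193*(-155) = -29915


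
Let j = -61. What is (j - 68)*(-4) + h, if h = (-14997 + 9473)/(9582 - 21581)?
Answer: 6197008/11999 ≈ 516.46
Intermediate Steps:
h = 5524/11999 (h = -5524/(-11999) = -5524*(-1/11999) = 5524/11999 ≈ 0.46037)
(j - 68)*(-4) + h = (-61 - 68)*(-4) + 5524/11999 = -129*(-4) + 5524/11999 = 516 + 5524/11999 = 6197008/11999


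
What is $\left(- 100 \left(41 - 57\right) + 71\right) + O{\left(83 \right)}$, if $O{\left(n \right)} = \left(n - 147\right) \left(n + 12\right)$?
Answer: $-4409$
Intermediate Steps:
$O{\left(n \right)} = \left(-147 + n\right) \left(12 + n\right)$
$\left(- 100 \left(41 - 57\right) + 71\right) + O{\left(83 \right)} = \left(- 100 \left(41 - 57\right) + 71\right) - \left(12969 - 6889\right) = \left(- 100 \left(41 - 57\right) + 71\right) - 6080 = \left(\left(-100\right) \left(-16\right) + 71\right) - 6080 = \left(1600 + 71\right) - 6080 = 1671 - 6080 = -4409$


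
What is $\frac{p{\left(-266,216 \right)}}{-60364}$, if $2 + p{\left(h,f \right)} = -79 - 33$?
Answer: $\frac{57}{30182} \approx 0.0018885$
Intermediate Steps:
$p{\left(h,f \right)} = -114$ ($p{\left(h,f \right)} = -2 - 112 = -114$)
$\frac{p{\left(-266,216 \right)}}{-60364} = - \frac{114}{-60364} = \left(-114\right) \left(- \frac{1}{60364}\right) = \frac{57}{30182}$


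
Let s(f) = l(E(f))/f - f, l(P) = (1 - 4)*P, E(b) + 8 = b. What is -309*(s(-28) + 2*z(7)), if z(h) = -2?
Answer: -43569/7 ≈ -6224.1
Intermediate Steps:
E(b) = -8 + b
l(P) = -3*P
s(f) = -f + (24 - 3*f)/f (s(f) = (-3*(-8 + f))/f - f = (24 - 3*f)/f - f = -f + (24 - 3*f)/f)
-309*(s(-28) + 2*z(7)) = -309*((-3 - 1*(-28) + 24/(-28)) + 2*(-2)) = -309*((-3 + 28 + 24*(-1/28)) - 4) = -309*((-3 + 28 - 6/7) - 4) = -309*(169/7 - 4) = -309*141/7 = -43569/7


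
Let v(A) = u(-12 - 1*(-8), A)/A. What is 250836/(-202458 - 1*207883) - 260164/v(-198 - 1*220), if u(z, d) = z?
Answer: -11155997644894/410341 ≈ -2.7187e+7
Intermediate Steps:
v(A) = -4/A (v(A) = (-12 - 1*(-8))/A = (-12 + 8)/A = -4/A)
250836/(-202458 - 1*207883) - 260164/v(-198 - 1*220) = 250836/(-202458 - 1*207883) - 260164/((-4/(-198 - 1*220))) = 250836/(-202458 - 207883) - 260164/((-4/(-198 - 220))) = 250836/(-410341) - 260164/((-4/(-418))) = 250836*(-1/410341) - 260164/((-4*(-1/418))) = -250836/410341 - 260164/2/209 = -250836/410341 - 260164*209/2 = -250836/410341 - 27187138 = -11155997644894/410341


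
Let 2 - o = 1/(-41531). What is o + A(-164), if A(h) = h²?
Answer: 1117100839/41531 ≈ 26898.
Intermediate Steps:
o = 83063/41531 (o = 2 - 1/(-41531) = 2 - 1*(-1/41531) = 2 + 1/41531 = 83063/41531 ≈ 2.0000)
o + A(-164) = 83063/41531 + (-164)² = 83063/41531 + 26896 = 1117100839/41531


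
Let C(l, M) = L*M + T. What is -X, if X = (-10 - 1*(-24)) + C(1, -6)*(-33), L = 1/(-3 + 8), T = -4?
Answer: -928/5 ≈ -185.60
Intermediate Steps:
L = ⅕ (L = 1/5 = ⅕ ≈ 0.20000)
C(l, M) = -4 + M/5 (C(l, M) = M/5 - 4 = -4 + M/5)
X = 928/5 (X = (-10 - 1*(-24)) + (-4 + (⅕)*(-6))*(-33) = (-10 + 24) + (-4 - 6/5)*(-33) = 14 - 26/5*(-33) = 14 + 858/5 = 928/5 ≈ 185.60)
-X = -1*928/5 = -928/5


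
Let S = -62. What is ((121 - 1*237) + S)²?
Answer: 31684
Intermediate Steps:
((121 - 1*237) + S)² = ((121 - 1*237) - 62)² = ((121 - 237) - 62)² = (-116 - 62)² = (-178)² = 31684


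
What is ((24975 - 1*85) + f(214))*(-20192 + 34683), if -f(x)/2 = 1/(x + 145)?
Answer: 129484446428/359 ≈ 3.6068e+8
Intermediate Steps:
f(x) = -2/(145 + x) (f(x) = -2/(x + 145) = -2/(145 + x))
((24975 - 1*85) + f(214))*(-20192 + 34683) = ((24975 - 1*85) - 2/(145 + 214))*(-20192 + 34683) = ((24975 - 85) - 2/359)*14491 = (24890 - 2*1/359)*14491 = (24890 - 2/359)*14491 = (8935508/359)*14491 = 129484446428/359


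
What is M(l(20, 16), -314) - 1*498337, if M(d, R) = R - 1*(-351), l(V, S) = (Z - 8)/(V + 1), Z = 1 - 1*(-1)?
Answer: -498300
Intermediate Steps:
Z = 2 (Z = 1 + 1 = 2)
l(V, S) = -6/(1 + V) (l(V, S) = (2 - 8)/(V + 1) = -6/(1 + V))
M(d, R) = 351 + R (M(d, R) = R + 351 = 351 + R)
M(l(20, 16), -314) - 1*498337 = (351 - 314) - 1*498337 = 37 - 498337 = -498300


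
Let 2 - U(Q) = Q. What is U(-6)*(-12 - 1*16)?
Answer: -224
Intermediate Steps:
U(Q) = 2 - Q
U(-6)*(-12 - 1*16) = (2 - 1*(-6))*(-12 - 1*16) = (2 + 6)*(-12 - 16) = 8*(-28) = -224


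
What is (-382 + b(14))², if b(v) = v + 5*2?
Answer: 128164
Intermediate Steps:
b(v) = 10 + v (b(v) = v + 10 = 10 + v)
(-382 + b(14))² = (-382 + (10 + 14))² = (-382 + 24)² = (-358)² = 128164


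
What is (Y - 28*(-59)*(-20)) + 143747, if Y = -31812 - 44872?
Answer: 34023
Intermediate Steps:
Y = -76684
(Y - 28*(-59)*(-20)) + 143747 = (-76684 - 28*(-59)*(-20)) + 143747 = (-76684 + 1652*(-20)) + 143747 = (-76684 - 33040) + 143747 = -109724 + 143747 = 34023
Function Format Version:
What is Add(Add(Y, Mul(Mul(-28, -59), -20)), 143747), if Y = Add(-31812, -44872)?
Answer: 34023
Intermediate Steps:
Y = -76684
Add(Add(Y, Mul(Mul(-28, -59), -20)), 143747) = Add(Add(-76684, Mul(Mul(-28, -59), -20)), 143747) = Add(Add(-76684, Mul(1652, -20)), 143747) = Add(Add(-76684, -33040), 143747) = Add(-109724, 143747) = 34023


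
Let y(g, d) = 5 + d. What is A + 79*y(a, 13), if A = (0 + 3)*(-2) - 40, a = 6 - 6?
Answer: 1376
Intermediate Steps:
a = 0
A = -46 (A = 3*(-2) - 40 = -6 - 40 = -46)
A + 79*y(a, 13) = -46 + 79*(5 + 13) = -46 + 79*18 = -46 + 1422 = 1376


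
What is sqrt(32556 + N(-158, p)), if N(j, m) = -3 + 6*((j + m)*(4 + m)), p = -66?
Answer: 19*sqrt(321) ≈ 340.41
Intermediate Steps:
N(j, m) = -3 + 6*(4 + m)*(j + m) (N(j, m) = -3 + 6*((4 + m)*(j + m)) = -3 + 6*(4 + m)*(j + m))
sqrt(32556 + N(-158, p)) = sqrt(32556 + (-3 + 6*(-66)**2 + 24*(-158) + 24*(-66) + 6*(-158)*(-66))) = sqrt(32556 + (-3 + 6*4356 - 3792 - 1584 + 62568)) = sqrt(32556 + (-3 + 26136 - 3792 - 1584 + 62568)) = sqrt(32556 + 83325) = sqrt(115881) = 19*sqrt(321)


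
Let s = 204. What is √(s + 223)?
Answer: √427 ≈ 20.664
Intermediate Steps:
√(s + 223) = √(204 + 223) = √427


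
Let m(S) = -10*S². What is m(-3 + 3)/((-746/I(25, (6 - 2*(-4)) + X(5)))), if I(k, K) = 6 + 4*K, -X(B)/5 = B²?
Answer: 0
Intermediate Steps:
X(B) = -5*B²
m(-3 + 3)/((-746/I(25, (6 - 2*(-4)) + X(5)))) = (-10*(-3 + 3)²)/((-746/(6 + 4*((6 - 2*(-4)) - 5*5²)))) = (-10*0²)/((-746/(6 + 4*((6 + 8) - 5*25)))) = (-10*0)/((-746/(6 + 4*(14 - 125)))) = 0/((-746/(6 + 4*(-111)))) = 0/((-746/(6 - 444))) = 0/((-746/(-438))) = 0/((-746*(-1/438))) = 0/(373/219) = 0*(219/373) = 0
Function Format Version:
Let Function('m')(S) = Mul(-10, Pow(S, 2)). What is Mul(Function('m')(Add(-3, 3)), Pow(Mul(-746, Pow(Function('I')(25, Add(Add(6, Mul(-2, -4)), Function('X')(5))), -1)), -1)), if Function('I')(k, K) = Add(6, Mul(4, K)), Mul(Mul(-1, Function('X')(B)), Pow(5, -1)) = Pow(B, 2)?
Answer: 0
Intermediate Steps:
Function('X')(B) = Mul(-5, Pow(B, 2))
Mul(Function('m')(Add(-3, 3)), Pow(Mul(-746, Pow(Function('I')(25, Add(Add(6, Mul(-2, -4)), Function('X')(5))), -1)), -1)) = Mul(Mul(-10, Pow(Add(-3, 3), 2)), Pow(Mul(-746, Pow(Add(6, Mul(4, Add(Add(6, Mul(-2, -4)), Mul(-5, Pow(5, 2))))), -1)), -1)) = Mul(Mul(-10, Pow(0, 2)), Pow(Mul(-746, Pow(Add(6, Mul(4, Add(Add(6, 8), Mul(-5, 25)))), -1)), -1)) = Mul(Mul(-10, 0), Pow(Mul(-746, Pow(Add(6, Mul(4, Add(14, -125))), -1)), -1)) = Mul(0, Pow(Mul(-746, Pow(Add(6, Mul(4, -111)), -1)), -1)) = Mul(0, Pow(Mul(-746, Pow(Add(6, -444), -1)), -1)) = Mul(0, Pow(Mul(-746, Pow(-438, -1)), -1)) = Mul(0, Pow(Mul(-746, Rational(-1, 438)), -1)) = Mul(0, Pow(Rational(373, 219), -1)) = Mul(0, Rational(219, 373)) = 0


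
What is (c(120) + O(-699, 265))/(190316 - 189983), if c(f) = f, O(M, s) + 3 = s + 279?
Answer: 661/333 ≈ 1.9850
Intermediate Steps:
O(M, s) = 276 + s (O(M, s) = -3 + (s + 279) = -3 + (279 + s) = 276 + s)
(c(120) + O(-699, 265))/(190316 - 189983) = (120 + (276 + 265))/(190316 - 189983) = (120 + 541)/333 = 661*(1/333) = 661/333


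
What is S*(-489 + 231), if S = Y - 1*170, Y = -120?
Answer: 74820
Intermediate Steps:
S = -290 (S = -120 - 1*170 = -120 - 170 = -290)
S*(-489 + 231) = -290*(-489 + 231) = -290*(-258) = 74820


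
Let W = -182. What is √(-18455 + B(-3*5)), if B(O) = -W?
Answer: I*√18273 ≈ 135.18*I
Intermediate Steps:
B(O) = 182 (B(O) = -1*(-182) = 182)
√(-18455 + B(-3*5)) = √(-18455 + 182) = √(-18273) = I*√18273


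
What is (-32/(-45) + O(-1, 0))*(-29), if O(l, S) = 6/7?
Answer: -14326/315 ≈ -45.479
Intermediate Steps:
O(l, S) = 6/7 (O(l, S) = 6*(⅐) = 6/7)
(-32/(-45) + O(-1, 0))*(-29) = (-32/(-45) + 6/7)*(-29) = (-32*(-1/45) + 6/7)*(-29) = (32/45 + 6/7)*(-29) = (494/315)*(-29) = -14326/315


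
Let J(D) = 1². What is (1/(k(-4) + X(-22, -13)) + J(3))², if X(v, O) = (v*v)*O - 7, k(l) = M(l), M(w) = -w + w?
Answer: 39664804/39677401 ≈ 0.99968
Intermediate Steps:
M(w) = 0
k(l) = 0
X(v, O) = -7 + O*v² (X(v, O) = v²*O - 7 = O*v² - 7 = -7 + O*v²)
J(D) = 1
(1/(k(-4) + X(-22, -13)) + J(3))² = (1/(0 + (-7 - 13*(-22)²)) + 1)² = (1/(0 + (-7 - 13*484)) + 1)² = (1/(0 + (-7 - 6292)) + 1)² = (1/(0 - 6299) + 1)² = (1/(-6299) + 1)² = (-1/6299 + 1)² = (6298/6299)² = 39664804/39677401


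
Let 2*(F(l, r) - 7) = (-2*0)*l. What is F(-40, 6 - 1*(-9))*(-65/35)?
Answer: -13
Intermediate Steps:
F(l, r) = 7 (F(l, r) = 7 + ((-2*0)*l)/2 = 7 + (0*l)/2 = 7 + (½)*0 = 7 + 0 = 7)
F(-40, 6 - 1*(-9))*(-65/35) = 7*(-65/35) = 7*(-65*1/35) = 7*(-13/7) = -13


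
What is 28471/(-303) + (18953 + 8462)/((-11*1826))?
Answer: -580175251/6086058 ≈ -95.329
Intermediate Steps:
28471/(-303) + (18953 + 8462)/((-11*1826)) = 28471*(-1/303) + 27415/(-20086) = -28471/303 + 27415*(-1/20086) = -28471/303 - 27415/20086 = -580175251/6086058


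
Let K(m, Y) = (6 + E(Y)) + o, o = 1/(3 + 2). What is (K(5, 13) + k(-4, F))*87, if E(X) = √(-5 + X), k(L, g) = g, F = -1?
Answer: 2262/5 + 174*√2 ≈ 698.47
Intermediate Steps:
o = ⅕ (o = 1/5 = ⅕ ≈ 0.20000)
K(m, Y) = 31/5 + √(-5 + Y) (K(m, Y) = (6 + √(-5 + Y)) + ⅕ = 31/5 + √(-5 + Y))
(K(5, 13) + k(-4, F))*87 = ((31/5 + √(-5 + 13)) - 1)*87 = ((31/5 + √8) - 1)*87 = ((31/5 + 2*√2) - 1)*87 = (26/5 + 2*√2)*87 = 2262/5 + 174*√2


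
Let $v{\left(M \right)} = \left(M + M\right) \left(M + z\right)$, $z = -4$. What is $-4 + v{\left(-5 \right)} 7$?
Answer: $626$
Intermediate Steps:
$v{\left(M \right)} = 2 M \left(-4 + M\right)$ ($v{\left(M \right)} = \left(M + M\right) \left(M - 4\right) = 2 M \left(-4 + M\right)$)
$-4 + v{\left(-5 \right)} 7 = -4 + 2 \left(-5\right) \left(-4 - 5\right) 7 = -4 + 2 \left(-5\right) \left(-9\right) 7 = -4 + 90 \cdot 7 = -4 + 630 = 626$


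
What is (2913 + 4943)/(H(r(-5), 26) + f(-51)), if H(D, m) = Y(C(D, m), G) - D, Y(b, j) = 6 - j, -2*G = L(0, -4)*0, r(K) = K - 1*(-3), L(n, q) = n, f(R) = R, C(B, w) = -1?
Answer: -7856/43 ≈ -182.70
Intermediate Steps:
r(K) = 3 + K (r(K) = K + 3 = 3 + K)
G = 0 (G = -0*0 = -½*0 = 0)
H(D, m) = 6 - D (H(D, m) = (6 - 1*0) - D = (6 + 0) - D = 6 - D)
(2913 + 4943)/(H(r(-5), 26) + f(-51)) = (2913 + 4943)/((6 - (3 - 5)) - 51) = 7856/((6 - 1*(-2)) - 51) = 7856/((6 + 2) - 51) = 7856/(8 - 51) = 7856/(-43) = 7856*(-1/43) = -7856/43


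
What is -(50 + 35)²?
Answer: -7225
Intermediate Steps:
-(50 + 35)² = -1*85² = -1*7225 = -7225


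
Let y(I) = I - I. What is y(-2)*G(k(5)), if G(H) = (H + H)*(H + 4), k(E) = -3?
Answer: 0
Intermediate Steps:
y(I) = 0
G(H) = 2*H*(4 + H) (G(H) = (2*H)*(4 + H) = 2*H*(4 + H))
y(-2)*G(k(5)) = 0*(2*(-3)*(4 - 3)) = 0*(2*(-3)*1) = 0*(-6) = 0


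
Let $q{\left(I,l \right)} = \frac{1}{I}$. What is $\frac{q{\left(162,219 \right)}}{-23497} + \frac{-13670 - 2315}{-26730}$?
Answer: $\frac{37559938}{62807481} \approx 0.59802$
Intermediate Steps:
$\frac{q{\left(162,219 \right)}}{-23497} + \frac{-13670 - 2315}{-26730} = \frac{1}{162 \left(-23497\right)} + \frac{-13670 - 2315}{-26730} = \frac{1}{162} \left(- \frac{1}{23497}\right) - - \frac{3197}{5346} = - \frac{1}{3806514} + \frac{3197}{5346} = \frac{37559938}{62807481}$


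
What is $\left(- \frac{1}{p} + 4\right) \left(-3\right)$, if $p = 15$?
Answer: $- \frac{59}{5} \approx -11.8$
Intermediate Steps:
$\left(- \frac{1}{p} + 4\right) \left(-3\right) = \left(- \frac{1}{15} + 4\right) \left(-3\right) = \frac{59}{15} \left(-3\right) = - \frac{59}{5}$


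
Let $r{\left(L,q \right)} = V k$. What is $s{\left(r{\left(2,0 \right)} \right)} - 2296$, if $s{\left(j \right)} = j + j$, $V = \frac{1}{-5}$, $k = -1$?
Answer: $- \frac{11478}{5} \approx -2295.6$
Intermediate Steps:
$V = - \frac{1}{5} \approx -0.2$
$r{\left(L,q \right)} = \frac{1}{5}$ ($r{\left(L,q \right)} = \left(- \frac{1}{5}\right) \left(-1\right) = \frac{1}{5}$)
$s{\left(j \right)} = 2 j$
$s{\left(r{\left(2,0 \right)} \right)} - 2296 = 2 \cdot \frac{1}{5} - 2296 = \frac{2}{5} - 2296 = - \frac{11478}{5}$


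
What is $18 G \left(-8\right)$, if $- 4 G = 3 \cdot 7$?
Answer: $756$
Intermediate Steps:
$G = - \frac{21}{4}$ ($G = - \frac{3 \cdot 7}{4} = \left(- \frac{1}{4}\right) 21 = - \frac{21}{4} \approx -5.25$)
$18 G \left(-8\right) = 18 \left(- \frac{21}{4}\right) \left(-8\right) = \left(- \frac{189}{2}\right) \left(-8\right) = 756$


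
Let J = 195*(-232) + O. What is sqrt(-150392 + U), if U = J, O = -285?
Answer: I*sqrt(195917) ≈ 442.63*I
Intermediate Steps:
J = -45525 (J = 195*(-232) - 285 = -45240 - 285 = -45525)
U = -45525
sqrt(-150392 + U) = sqrt(-150392 - 45525) = sqrt(-195917) = I*sqrt(195917)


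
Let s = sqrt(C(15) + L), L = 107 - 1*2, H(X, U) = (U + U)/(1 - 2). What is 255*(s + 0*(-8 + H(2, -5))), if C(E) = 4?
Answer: 255*sqrt(109) ≈ 2662.3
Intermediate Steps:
H(X, U) = -2*U (H(X, U) = (2*U)/(-1) = (2*U)*(-1) = -2*U)
L = 105 (L = 107 - 2 = 105)
s = sqrt(109) (s = sqrt(4 + 105) = sqrt(109) ≈ 10.440)
255*(s + 0*(-8 + H(2, -5))) = 255*(sqrt(109) + 0*(-8 - 2*(-5))) = 255*(sqrt(109) + 0*(-8 + 10)) = 255*(sqrt(109) + 0*2) = 255*(sqrt(109) + 0) = 255*sqrt(109)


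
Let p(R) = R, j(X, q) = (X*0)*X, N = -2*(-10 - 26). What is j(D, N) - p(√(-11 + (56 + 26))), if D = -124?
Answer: -√71 ≈ -8.4261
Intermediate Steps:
N = 72 (N = -2*(-36) = 72)
j(X, q) = 0 (j(X, q) = 0*X = 0)
j(D, N) - p(√(-11 + (56 + 26))) = 0 - √(-11 + (56 + 26)) = 0 - √(-11 + 82) = 0 - √71 = -√71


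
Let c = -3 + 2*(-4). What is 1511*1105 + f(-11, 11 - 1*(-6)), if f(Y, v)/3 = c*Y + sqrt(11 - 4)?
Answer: 1670018 + 3*sqrt(7) ≈ 1.6700e+6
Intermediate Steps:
c = -11 (c = -3 - 8 = -11)
f(Y, v) = -33*Y + 3*sqrt(7) (f(Y, v) = 3*(-11*Y + sqrt(11 - 4)) = 3*(-11*Y + sqrt(7)) = 3*(sqrt(7) - 11*Y) = -33*Y + 3*sqrt(7))
1511*1105 + f(-11, 11 - 1*(-6)) = 1511*1105 + (-33*(-11) + 3*sqrt(7)) = 1669655 + (363 + 3*sqrt(7)) = 1670018 + 3*sqrt(7)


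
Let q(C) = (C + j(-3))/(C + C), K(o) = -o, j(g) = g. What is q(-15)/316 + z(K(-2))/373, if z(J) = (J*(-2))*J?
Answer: -11521/589340 ≈ -0.019549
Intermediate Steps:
K(o) = -o
q(C) = (-3 + C)/(2*C) (q(C) = (C - 3)/(C + C) = (-3 + C)/((2*C)) = (-3 + C)*(1/(2*C)) = (-3 + C)/(2*C))
z(J) = -2*J² (z(J) = (-2*J)*J = -2*J²)
q(-15)/316 + z(K(-2))/373 = ((½)*(-3 - 15)/(-15))/316 - 2*(-1*(-2))²/373 = ((½)*(-1/15)*(-18))*(1/316) - 2*2²*(1/373) = (⅗)*(1/316) - 2*4*(1/373) = 3/1580 - 8*1/373 = 3/1580 - 8/373 = -11521/589340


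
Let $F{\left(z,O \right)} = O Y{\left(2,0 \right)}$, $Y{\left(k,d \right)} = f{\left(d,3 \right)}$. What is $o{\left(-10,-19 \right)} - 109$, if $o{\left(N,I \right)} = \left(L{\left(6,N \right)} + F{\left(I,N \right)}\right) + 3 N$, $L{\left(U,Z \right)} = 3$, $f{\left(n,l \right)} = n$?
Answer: $-136$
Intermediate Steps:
$Y{\left(k,d \right)} = d$
$F{\left(z,O \right)} = 0$ ($F{\left(z,O \right)} = O 0 = 0$)
$o{\left(N,I \right)} = 3 + 3 N$ ($o{\left(N,I \right)} = \left(3 + 0\right) + 3 N = 3 + 3 N$)
$o{\left(-10,-19 \right)} - 109 = \left(3 + 3 \left(-10\right)\right) - 109 = \left(3 - 30\right) - 109 = -27 - 109 = -136$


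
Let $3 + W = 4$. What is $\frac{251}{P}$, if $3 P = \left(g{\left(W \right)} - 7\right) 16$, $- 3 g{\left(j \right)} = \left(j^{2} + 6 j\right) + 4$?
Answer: $- \frac{2259}{512} \approx -4.4121$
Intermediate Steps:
$W = 1$ ($W = -3 + 4 = 1$)
$g{\left(j \right)} = - \frac{4}{3} - 2 j - \frac{j^{2}}{3}$ ($g{\left(j \right)} = - \frac{\left(j^{2} + 6 j\right) + 4}{3} = - \frac{4 + j^{2} + 6 j}{3} = - \frac{4}{3} - 2 j - \frac{j^{2}}{3}$)
$P = - \frac{512}{9}$ ($P = \frac{\left(\left(- \frac{4}{3} - 2 - \frac{1^{2}}{3}\right) - 7\right) 16}{3} = \frac{\left(\left(- \frac{4}{3} - 2 - \frac{1}{3}\right) - 7\right) 16}{3} = \frac{\left(- \frac{11}{3} - 7\right) 16}{3} = \frac{\left(- \frac{32}{3}\right) 16}{3} = \frac{1}{3} \left(- \frac{512}{3}\right) = - \frac{512}{9} \approx -56.889$)
$\frac{251}{P} = \frac{251}{- \frac{512}{9}} = 251 \left(- \frac{9}{512}\right) = - \frac{2259}{512}$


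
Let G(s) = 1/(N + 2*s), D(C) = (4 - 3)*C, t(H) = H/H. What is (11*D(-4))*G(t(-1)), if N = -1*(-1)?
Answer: -44/3 ≈ -14.667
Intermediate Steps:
t(H) = 1
N = 1
D(C) = C (D(C) = 1*C = C)
G(s) = 1/(1 + 2*s)
(11*D(-4))*G(t(-1)) = (11*(-4))/(1 + 2*1) = -44/(1 + 2) = -44/3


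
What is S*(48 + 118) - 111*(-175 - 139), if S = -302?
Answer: -15278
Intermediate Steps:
S*(48 + 118) - 111*(-175 - 139) = -302*(48 + 118) - 111*(-175 - 139) = -302*166 - 111*(-314) = -50132 + 34854 = -15278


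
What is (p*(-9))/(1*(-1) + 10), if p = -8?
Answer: 8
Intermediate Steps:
(p*(-9))/(1*(-1) + 10) = (-8*(-9))/(1*(-1) + 10) = 72/(-1 + 10) = 72/9 = 72*(1/9) = 8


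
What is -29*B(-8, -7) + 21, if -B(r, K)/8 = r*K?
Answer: 13013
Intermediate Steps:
B(r, K) = -8*K*r (B(r, K) = -8*r*K = -8*K*r)
-29*B(-8, -7) + 21 = -(-232)*(-7)*(-8) + 21 = -29*(-448) + 21 = 12992 + 21 = 13013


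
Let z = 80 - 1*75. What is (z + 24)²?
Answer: 841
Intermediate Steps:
z = 5 (z = 80 - 75 = 5)
(z + 24)² = (5 + 24)² = 29² = 841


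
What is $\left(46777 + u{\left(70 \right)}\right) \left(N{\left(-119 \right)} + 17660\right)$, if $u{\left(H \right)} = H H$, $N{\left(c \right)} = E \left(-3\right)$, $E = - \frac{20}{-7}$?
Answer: $\frac{6385210120}{7} \approx 9.1217 \cdot 10^{8}$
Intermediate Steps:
$E = \frac{20}{7}$ ($E = \left(-20\right) \left(- \frac{1}{7}\right) = \frac{20}{7} \approx 2.8571$)
$N{\left(c \right)} = - \frac{60}{7}$ ($N{\left(c \right)} = \frac{20}{7} \left(-3\right) = - \frac{60}{7}$)
$u{\left(H \right)} = H^{2}$
$\left(46777 + u{\left(70 \right)}\right) \left(N{\left(-119 \right)} + 17660\right) = \left(46777 + 70^{2}\right) \left(- \frac{60}{7} + 17660\right) = \left(46777 + 4900\right) \frac{123560}{7} = 51677 \cdot \frac{123560}{7} = \frac{6385210120}{7}$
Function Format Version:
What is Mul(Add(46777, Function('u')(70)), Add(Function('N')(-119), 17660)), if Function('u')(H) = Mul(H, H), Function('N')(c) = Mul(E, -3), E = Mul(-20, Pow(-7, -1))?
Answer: Rational(6385210120, 7) ≈ 9.1217e+8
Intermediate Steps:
E = Rational(20, 7) (E = Mul(-20, Rational(-1, 7)) = Rational(20, 7) ≈ 2.8571)
Function('N')(c) = Rational(-60, 7) (Function('N')(c) = Mul(Rational(20, 7), -3) = Rational(-60, 7))
Function('u')(H) = Pow(H, 2)
Mul(Add(46777, Function('u')(70)), Add(Function('N')(-119), 17660)) = Mul(Add(46777, Pow(70, 2)), Add(Rational(-60, 7), 17660)) = Mul(Add(46777, 4900), Rational(123560, 7)) = Mul(51677, Rational(123560, 7)) = Rational(6385210120, 7)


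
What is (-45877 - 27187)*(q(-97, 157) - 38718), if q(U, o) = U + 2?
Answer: 2835833032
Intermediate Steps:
q(U, o) = 2 + U
(-45877 - 27187)*(q(-97, 157) - 38718) = (-45877 - 27187)*((2 - 97) - 38718) = -73064*(-95 - 38718) = -73064*(-38813) = 2835833032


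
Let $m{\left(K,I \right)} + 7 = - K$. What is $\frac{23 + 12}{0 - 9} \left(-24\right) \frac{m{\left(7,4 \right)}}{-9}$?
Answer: $\frac{3920}{27} \approx 145.19$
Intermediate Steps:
$m{\left(K,I \right)} = -7 - K$
$\frac{23 + 12}{0 - 9} \left(-24\right) \frac{m{\left(7,4 \right)}}{-9} = \frac{23 + 12}{0 - 9} \left(-24\right) \frac{-7 - 7}{-9} = \frac{35}{0 - 9} \left(-24\right) \left(-7 - 7\right) \left(- \frac{1}{9}\right) = \frac{35}{-9} \left(-24\right) \left(\left(-14\right) \left(- \frac{1}{9}\right)\right) = 35 \left(- \frac{1}{9}\right) \left(-24\right) \frac{14}{9} = \left(- \frac{35}{9}\right) \left(-24\right) \frac{14}{9} = \frac{280}{3} \cdot \frac{14}{9} = \frac{3920}{27}$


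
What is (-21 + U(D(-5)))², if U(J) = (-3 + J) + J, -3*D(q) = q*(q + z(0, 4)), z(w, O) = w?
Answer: 14884/9 ≈ 1653.8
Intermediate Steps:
D(q) = -q²/3 (D(q) = -q*(q + 0)/3 = -q*q/3 = -q²/3)
U(J) = -3 + 2*J
(-21 + U(D(-5)))² = (-21 + (-3 + 2*(-⅓*(-5)²)))² = (-21 + (-3 + 2*(-⅓*25)))² = (-21 + (-3 + 2*(-25/3)))² = (-21 + (-3 - 50/3))² = (-21 - 59/3)² = (-122/3)² = 14884/9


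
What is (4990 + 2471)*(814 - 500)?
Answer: 2342754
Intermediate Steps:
(4990 + 2471)*(814 - 500) = 7461*314 = 2342754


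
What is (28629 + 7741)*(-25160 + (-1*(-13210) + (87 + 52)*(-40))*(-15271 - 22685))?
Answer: -10561431927200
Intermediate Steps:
(28629 + 7741)*(-25160 + (-1*(-13210) + (87 + 52)*(-40))*(-15271 - 22685)) = 36370*(-25160 + (13210 + 139*(-40))*(-37956)) = 36370*(-25160 + (13210 - 5560)*(-37956)) = 36370*(-25160 + 7650*(-37956)) = 36370*(-25160 - 290363400) = 36370*(-290388560) = -10561431927200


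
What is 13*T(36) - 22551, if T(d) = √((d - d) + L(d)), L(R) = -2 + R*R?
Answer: -22551 + 13*√1294 ≈ -22083.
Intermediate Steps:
L(R) = -2 + R²
T(d) = √(-2 + d²) (T(d) = √((d - d) + (-2 + d²)) = √(0 + (-2 + d²)) = √(-2 + d²))
13*T(36) - 22551 = 13*√(-2 + 36²) - 22551 = 13*√(-2 + 1296) - 22551 = 13*√1294 - 22551 = -22551 + 13*√1294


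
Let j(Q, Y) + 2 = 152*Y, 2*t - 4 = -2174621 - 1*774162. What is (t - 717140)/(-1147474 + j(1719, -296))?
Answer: 4383059/2384936 ≈ 1.8378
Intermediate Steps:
t = -2948779/2 (t = 2 + (-2174621 - 1*774162)/2 = 2 + (-2174621 - 774162)/2 = 2 + (½)*(-2948783) = 2 - 2948783/2 = -2948779/2 ≈ -1.4744e+6)
j(Q, Y) = -2 + 152*Y
(t - 717140)/(-1147474 + j(1719, -296)) = (-2948779/2 - 717140)/(-1147474 + (-2 + 152*(-296))) = -4383059/(2*(-1147474 + (-2 - 44992))) = -4383059/(2*(-1147474 - 44994)) = -4383059/2/(-1192468) = -4383059/2*(-1/1192468) = 4383059/2384936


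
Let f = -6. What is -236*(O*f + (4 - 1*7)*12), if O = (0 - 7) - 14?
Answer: -21240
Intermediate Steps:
O = -21 (O = -7 - 14 = -21)
-236*(O*f + (4 - 1*7)*12) = -236*(-21*(-6) + (4 - 1*7)*12) = -236*(126 + (4 - 7)*12) = -236*(126 - 3*12) = -236*(126 - 36) = -236*90 = -21240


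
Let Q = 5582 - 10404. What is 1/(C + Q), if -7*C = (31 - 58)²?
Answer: -7/34483 ≈ -0.00020300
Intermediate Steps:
Q = -4822
C = -729/7 (C = -(31 - 58)²/7 = -⅐*(-27)² = -⅐*729 = -729/7 ≈ -104.14)
1/(C + Q) = 1/(-729/7 - 4822) = 1/(-34483/7) = -7/34483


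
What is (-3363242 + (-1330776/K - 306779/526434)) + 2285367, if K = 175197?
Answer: -33137598796049999/30743219166 ≈ -1.0779e+6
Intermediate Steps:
(-3363242 + (-1330776/K - 306779/526434)) + 2285367 = (-3363242 + (-1330776/175197 - 306779/526434)) + 2285367 = (-3363242 + (-1330776*1/175197 - 306779*1/526434)) + 2285367 = (-3363242 + (-443592/58399 - 306779/526434)) + 2285367 = (-3363242 - 251437497749/30743219166) + 2285367 = -103397137351793921/30743219166 + 2285367 = -33137598796049999/30743219166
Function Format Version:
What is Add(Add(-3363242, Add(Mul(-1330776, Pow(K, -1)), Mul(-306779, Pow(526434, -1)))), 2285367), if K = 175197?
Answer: Rational(-33137598796049999, 30743219166) ≈ -1.0779e+6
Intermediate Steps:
Add(Add(-3363242, Add(Mul(-1330776, Pow(K, -1)), Mul(-306779, Pow(526434, -1)))), 2285367) = Add(Add(-3363242, Add(Mul(-1330776, Pow(175197, -1)), Mul(-306779, Pow(526434, -1)))), 2285367) = Add(Add(-3363242, Add(Mul(-1330776, Rational(1, 175197)), Mul(-306779, Rational(1, 526434)))), 2285367) = Add(Add(-3363242, Add(Rational(-443592, 58399), Rational(-306779, 526434))), 2285367) = Add(Add(-3363242, Rational(-251437497749, 30743219166)), 2285367) = Add(Rational(-103397137351793921, 30743219166), 2285367) = Rational(-33137598796049999, 30743219166)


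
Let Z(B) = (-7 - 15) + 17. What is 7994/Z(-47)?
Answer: -7994/5 ≈ -1598.8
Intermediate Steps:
Z(B) = -5 (Z(B) = -22 + 17 = -5)
7994/Z(-47) = 7994/(-5) = 7994*(-⅕) = -7994/5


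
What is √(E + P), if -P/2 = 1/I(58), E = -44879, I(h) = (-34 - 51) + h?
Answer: I*√3635193/9 ≈ 211.85*I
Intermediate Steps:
I(h) = -85 + h
P = 2/27 (P = -2/(-85 + 58) = -2/(-27) = -2*(-1/27) = 2/27 ≈ 0.074074)
√(E + P) = √(-44879 + 2/27) = √(-1211731/27) = I*√3635193/9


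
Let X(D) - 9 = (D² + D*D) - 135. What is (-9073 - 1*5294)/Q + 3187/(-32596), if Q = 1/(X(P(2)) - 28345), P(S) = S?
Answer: 13329414509729/32596 ≈ 4.0893e+8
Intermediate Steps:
X(D) = -126 + 2*D² (X(D) = 9 + ((D² + D*D) - 135) = 9 + ((D² + D²) - 135) = 9 + (2*D² - 135) = 9 + (-135 + 2*D²) = -126 + 2*D²)
Q = -1/28463 (Q = 1/((-126 + 2*2²) - 28345) = 1/((-126 + 2*4) - 28345) = 1/((-126 + 8) - 28345) = 1/(-118 - 28345) = 1/(-28463) = -1/28463 ≈ -3.5133e-5)
(-9073 - 1*5294)/Q + 3187/(-32596) = (-9073 - 1*5294)/(-1/28463) + 3187/(-32596) = (-9073 - 5294)*(-28463) + 3187*(-1/32596) = -14367*(-28463) - 3187/32596 = 408927921 - 3187/32596 = 13329414509729/32596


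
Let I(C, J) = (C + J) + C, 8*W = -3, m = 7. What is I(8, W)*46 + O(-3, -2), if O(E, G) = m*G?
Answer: 2819/4 ≈ 704.75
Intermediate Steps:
W = -3/8 (W = (⅛)*(-3) = -3/8 ≈ -0.37500)
O(E, G) = 7*G
I(C, J) = J + 2*C
I(8, W)*46 + O(-3, -2) = (-3/8 + 2*8)*46 + 7*(-2) = (-3/8 + 16)*46 - 14 = (125/8)*46 - 14 = 2875/4 - 14 = 2819/4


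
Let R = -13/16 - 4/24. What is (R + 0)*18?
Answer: -141/8 ≈ -17.625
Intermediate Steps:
R = -47/48 (R = -13*1/16 - 4*1/24 = -13/16 - ⅙ = -47/48 ≈ -0.97917)
(R + 0)*18 = (-47/48 + 0)*18 = -47/48*18 = -141/8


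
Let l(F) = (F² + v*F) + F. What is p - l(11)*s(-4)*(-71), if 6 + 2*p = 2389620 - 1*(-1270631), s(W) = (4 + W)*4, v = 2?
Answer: 3660245/2 ≈ 1.8301e+6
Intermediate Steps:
s(W) = 16 + 4*W
l(F) = F² + 3*F (l(F) = (F² + 2*F) + F = F² + 3*F)
p = 3660245/2 (p = -3 + (2389620 - 1*(-1270631))/2 = -3 + (2389620 + 1270631)/2 = -3 + (½)*3660251 = -3 + 3660251/2 = 3660245/2 ≈ 1.8301e+6)
p - l(11)*s(-4)*(-71) = 3660245/2 - (11*(3 + 11))*(16 + 4*(-4))*(-71) = 3660245/2 - (11*14)*(16 - 16)*(-71) = 3660245/2 - 154*0*(-71) = 3660245/2 - 0*(-71) = 3660245/2 - 1*0 = 3660245/2 + 0 = 3660245/2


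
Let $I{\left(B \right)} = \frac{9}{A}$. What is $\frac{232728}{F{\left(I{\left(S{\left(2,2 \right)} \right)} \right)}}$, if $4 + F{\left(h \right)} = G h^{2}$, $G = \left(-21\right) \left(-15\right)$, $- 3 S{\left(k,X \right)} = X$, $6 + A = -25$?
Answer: $\frac{223651608}{21671} \approx 10320.0$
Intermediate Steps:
$A = -31$ ($A = -6 - 25 = -31$)
$S{\left(k,X \right)} = - \frac{X}{3}$
$I{\left(B \right)} = - \frac{9}{31}$ ($I{\left(B \right)} = \frac{9}{-31} = 9 \left(- \frac{1}{31}\right) = - \frac{9}{31}$)
$G = 315$
$F{\left(h \right)} = -4 + 315 h^{2}$
$\frac{232728}{F{\left(I{\left(S{\left(2,2 \right)} \right)} \right)}} = \frac{232728}{-4 + 315 \left(- \frac{9}{31}\right)^{2}} = \frac{232728}{-4 + 315 \cdot \frac{81}{961}} = \frac{232728}{-4 + \frac{25515}{961}} = \frac{232728}{\frac{21671}{961}} = 232728 \cdot \frac{961}{21671} = \frac{223651608}{21671}$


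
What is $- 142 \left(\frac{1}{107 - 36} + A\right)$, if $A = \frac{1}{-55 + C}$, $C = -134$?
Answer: $- \frac{236}{189} \approx -1.2487$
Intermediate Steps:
$A = - \frac{1}{189}$ ($A = \frac{1}{-55 - 134} = \frac{1}{-189} = - \frac{1}{189} \approx -0.005291$)
$- 142 \left(\frac{1}{107 - 36} + A\right) = - 142 \left(\frac{1}{107 - 36} - \frac{1}{189}\right) = - 142 \left(\frac{1}{71} - \frac{1}{189}\right) = \left(-142\right) \frac{118}{13419} = - \frac{236}{189}$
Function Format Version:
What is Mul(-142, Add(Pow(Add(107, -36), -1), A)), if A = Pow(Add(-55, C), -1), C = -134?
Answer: Rational(-236, 189) ≈ -1.2487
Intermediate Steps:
A = Rational(-1, 189) (A = Pow(Add(-55, -134), -1) = Pow(-189, -1) = Rational(-1, 189) ≈ -0.0052910)
Mul(-142, Add(Pow(Add(107, -36), -1), A)) = Mul(-142, Add(Pow(Add(107, -36), -1), Rational(-1, 189))) = Mul(-142, Add(Pow(71, -1), Rational(-1, 189))) = Mul(-142, Add(Rational(1, 71), Rational(-1, 189))) = Mul(-142, Rational(118, 13419)) = Rational(-236, 189)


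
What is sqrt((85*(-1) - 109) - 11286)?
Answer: 2*I*sqrt(2870) ≈ 107.14*I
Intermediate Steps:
sqrt((85*(-1) - 109) - 11286) = sqrt((-85 - 109) - 11286) = sqrt(-194 - 11286) = sqrt(-11480) = 2*I*sqrt(2870)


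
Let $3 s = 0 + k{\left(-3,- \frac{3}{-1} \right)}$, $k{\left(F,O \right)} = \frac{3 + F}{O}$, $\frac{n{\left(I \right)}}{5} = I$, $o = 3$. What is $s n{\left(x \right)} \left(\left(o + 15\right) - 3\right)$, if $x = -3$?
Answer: $0$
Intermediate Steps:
$n{\left(I \right)} = 5 I$
$k{\left(F,O \right)} = \frac{3 + F}{O}$
$s = 0$ ($s = \frac{0 + \frac{3 - 3}{\left(-3\right) \frac{1}{-1}}}{3} = \frac{0 + \frac{1}{\left(-3\right) \left(-1\right)} 0}{3} = \frac{0 + \frac{1}{3} \cdot 0}{3} = \frac{0 + 0}{3} = \frac{1}{3} \cdot 0 = 0$)
$s n{\left(x \right)} \left(\left(o + 15\right) - 3\right) = 0 \cdot 5 \left(-3\right) \left(\left(3 + 15\right) - 3\right) = 0 \left(-15\right) \left(18 - 3\right) = 0 \cdot 15 = 0$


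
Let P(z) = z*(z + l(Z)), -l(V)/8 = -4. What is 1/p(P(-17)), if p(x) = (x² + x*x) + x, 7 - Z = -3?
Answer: 1/129795 ≈ 7.7045e-6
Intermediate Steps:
Z = 10 (Z = 7 - 1*(-3) = 7 + 3 = 10)
l(V) = 32 (l(V) = -8*(-4) = 32)
P(z) = z*(32 + z) (P(z) = z*(z + 32) = z*(32 + z))
p(x) = x + 2*x² (p(x) = (x² + x²) + x = 2*x² + x = x + 2*x²)
1/p(P(-17)) = 1/((-17*(32 - 17))*(1 + 2*(-17*(32 - 17)))) = 1/((-17*15)*(1 + 2*(-17*15))) = 1/(-255*(1 + 2*(-255))) = 1/(-255*(1 - 510)) = 1/(-255*(-509)) = 1/129795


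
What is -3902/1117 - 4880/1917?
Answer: -12931094/2141289 ≈ -6.0389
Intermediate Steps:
-3902/1117 - 4880/1917 = -12931094/2141289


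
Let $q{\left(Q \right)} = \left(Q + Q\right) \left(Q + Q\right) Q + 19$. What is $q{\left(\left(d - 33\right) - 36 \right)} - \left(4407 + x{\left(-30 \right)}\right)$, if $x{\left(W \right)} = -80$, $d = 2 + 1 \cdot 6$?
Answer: $-912232$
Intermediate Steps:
$d = 8$ ($d = 2 + 6 = 8$)
$q{\left(Q \right)} = 19 + 4 Q^{3}$ ($q{\left(Q \right)} = 2 Q 2 Q Q + 19 = 4 Q^{2} Q + 19 = 4 Q^{3} + 19 = 19 + 4 Q^{3}$)
$q{\left(\left(d - 33\right) - 36 \right)} - \left(4407 + x{\left(-30 \right)}\right) = \left(19 + 4 \left(\left(8 - 33\right) - 36\right)^{3}\right) - 4327 = \left(19 + 4 \left(-25 - 36\right)^{3}\right) + \left(-4407 + 80\right) = \left(19 + 4 \left(-61\right)^{3}\right) - 4327 = \left(19 + 4 \left(-226981\right)\right) - 4327 = \left(19 - 907924\right) - 4327 = -907905 - 4327 = -912232$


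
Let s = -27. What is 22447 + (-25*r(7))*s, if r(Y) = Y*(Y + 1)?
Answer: 60247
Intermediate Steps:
r(Y) = Y*(1 + Y)
22447 + (-25*r(7))*s = 22447 - 175*(1 + 7)*(-27) = 22447 - 175*8*(-27) = 22447 - 25*56*(-27) = 22447 - 1400*(-27) = 22447 + 37800 = 60247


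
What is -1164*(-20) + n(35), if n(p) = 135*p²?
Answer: 188655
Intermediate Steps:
-1164*(-20) + n(35) = -1164*(-20) + 135*35² = 23280 + 135*1225 = 23280 + 165375 = 188655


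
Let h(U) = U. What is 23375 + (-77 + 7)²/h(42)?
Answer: 70475/3 ≈ 23492.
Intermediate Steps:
23375 + (-77 + 7)²/h(42) = 23375 + (-77 + 7)²/42 = 23375 + (-70)²*(1/42) = 23375 + 4900*(1/42) = 23375 + 350/3 = 70475/3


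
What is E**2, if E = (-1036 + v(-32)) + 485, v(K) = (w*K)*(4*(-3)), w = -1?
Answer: 874225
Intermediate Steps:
v(K) = 12*K (v(K) = (-K)*(4*(-3)) = -K*(-12) = 12*K)
E = -935 (E = (-1036 + 12*(-32)) + 485 = (-1036 - 384) + 485 = -1420 + 485 = -935)
E**2 = (-935)**2 = 874225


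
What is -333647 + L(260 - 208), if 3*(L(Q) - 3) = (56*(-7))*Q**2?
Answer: -2060900/3 ≈ -6.8697e+5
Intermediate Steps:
L(Q) = 3 - 392*Q**2/3 (L(Q) = 3 + ((56*(-7))*Q**2)/3 = 3 + (-392*Q**2)/3 = 3 - 392*Q**2/3)
-333647 + L(260 - 208) = -333647 + (3 - 392*(260 - 208)**2/3) = -333647 + (3 - 392/3*52**2) = -333647 + (3 - 392/3*2704) = -333647 + (3 - 1059968/3) = -333647 - 1059959/3 = -2060900/3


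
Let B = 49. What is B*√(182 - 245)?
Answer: 147*I*√7 ≈ 388.93*I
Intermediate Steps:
B*√(182 - 245) = 49*√(182 - 245) = 49*√(-63) = 49*(3*I*√7) = 147*I*√7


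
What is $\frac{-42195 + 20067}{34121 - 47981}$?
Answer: $\frac{1844}{1155} \approx 1.5965$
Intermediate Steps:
$\frac{-42195 + 20067}{34121 - 47981} = - \frac{22128}{-13860} = \left(-22128\right) \left(- \frac{1}{13860}\right) = \frac{1844}{1155}$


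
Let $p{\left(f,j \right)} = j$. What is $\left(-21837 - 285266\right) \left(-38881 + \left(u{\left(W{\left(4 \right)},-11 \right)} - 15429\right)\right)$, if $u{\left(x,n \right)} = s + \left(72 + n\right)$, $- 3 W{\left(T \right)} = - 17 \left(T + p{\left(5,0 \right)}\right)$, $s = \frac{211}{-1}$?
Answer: $16724829380$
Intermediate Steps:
$s = -211$ ($s = 211 \left(-1\right) = -211$)
$W{\left(T \right)} = \frac{17 T}{3}$ ($W{\left(T \right)} = - \frac{\left(-17\right) \left(T + 0\right)}{3} = - \frac{\left(-17\right) T}{3} = \frac{17 T}{3}$)
$u{\left(x,n \right)} = -139 + n$ ($u{\left(x,n \right)} = -211 + \left(72 + n\right) = -139 + n$)
$\left(-21837 - 285266\right) \left(-38881 + \left(u{\left(W{\left(4 \right)},-11 \right)} - 15429\right)\right) = \left(-21837 - 285266\right) \left(-38881 - 15579\right) = - 307103 \left(-38881 - 15579\right) = \left(-307103\right) \left(-54460\right) = 16724829380$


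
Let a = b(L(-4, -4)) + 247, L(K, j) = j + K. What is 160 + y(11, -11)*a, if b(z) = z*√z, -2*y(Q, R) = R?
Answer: 3037/2 - 88*I*√2 ≈ 1518.5 - 124.45*I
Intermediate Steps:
L(K, j) = K + j
y(Q, R) = -R/2
b(z) = z^(3/2)
a = 247 - 16*I*√2 (a = (-4 - 4)^(3/2) + 247 = (-8)^(3/2) + 247 = -16*I*√2 + 247 = 247 - 16*I*√2 ≈ 247.0 - 22.627*I)
160 + y(11, -11)*a = 160 + (-½*(-11))*(247 - 16*I*√2) = 160 + 11*(247 - 16*I*√2)/2 = 160 + (2717/2 - 88*I*√2) = 3037/2 - 88*I*√2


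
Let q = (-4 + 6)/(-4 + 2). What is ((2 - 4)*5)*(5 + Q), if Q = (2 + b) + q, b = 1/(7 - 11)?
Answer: -115/2 ≈ -57.500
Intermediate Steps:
q = -1 (q = 2/(-2) = 2*(-1/2) = -1)
b = -1/4 (b = 1/(-4) = -1/4 ≈ -0.25000)
Q = 3/4 (Q = (2 - 1/4) - 1 = 7/4 - 1 = 3/4 ≈ 0.75000)
((2 - 4)*5)*(5 + Q) = ((2 - 4)*5)*(5 + 3/4) = -2*5*(23/4) = -10*23/4 = -115/2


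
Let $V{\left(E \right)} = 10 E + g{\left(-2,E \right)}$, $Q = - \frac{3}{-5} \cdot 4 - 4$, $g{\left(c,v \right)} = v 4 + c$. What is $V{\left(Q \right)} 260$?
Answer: $-6344$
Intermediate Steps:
$g{\left(c,v \right)} = c + 4 v$ ($g{\left(c,v \right)} = 4 v + c = c + 4 v$)
$Q = - \frac{8}{5}$ ($Q = \left(-3\right) \left(- \frac{1}{5}\right) 4 - 4 = \frac{3}{5} \cdot 4 - 4 = \frac{12}{5} - 4 = - \frac{8}{5} \approx -1.6$)
$V{\left(E \right)} = -2 + 14 E$ ($V{\left(E \right)} = 10 E + \left(-2 + 4 E\right) = -2 + 14 E$)
$V{\left(Q \right)} 260 = \left(-2 + 14 \left(- \frac{8}{5}\right)\right) 260 = \left(-2 - \frac{112}{5}\right) 260 = \left(- \frac{122}{5}\right) 260 = -6344$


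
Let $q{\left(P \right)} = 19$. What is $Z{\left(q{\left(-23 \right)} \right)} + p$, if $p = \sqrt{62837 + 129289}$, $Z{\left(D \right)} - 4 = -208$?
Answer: $-204 + \sqrt{192126} \approx 234.32$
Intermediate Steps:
$Z{\left(D \right)} = -204$ ($Z{\left(D \right)} = 4 - 208 = -204$)
$p = \sqrt{192126} \approx 438.32$
$Z{\left(q{\left(-23 \right)} \right)} + p = -204 + \sqrt{192126}$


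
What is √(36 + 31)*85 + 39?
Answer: 39 + 85*√67 ≈ 734.75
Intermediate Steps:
√(36 + 31)*85 + 39 = √67*85 + 39 = 85*√67 + 39 = 39 + 85*√67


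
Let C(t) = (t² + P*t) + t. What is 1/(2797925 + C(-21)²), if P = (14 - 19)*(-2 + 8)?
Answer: 1/3900425 ≈ 2.5638e-7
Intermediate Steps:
P = -30 (P = -5*6 = -30)
C(t) = t² - 29*t (C(t) = (t² - 30*t) + t = t² - 29*t)
1/(2797925 + C(-21)²) = 1/(2797925 + (-21*(-29 - 21))²) = 1/(2797925 + (-21*(-50))²) = 1/(2797925 + 1050²) = 1/(2797925 + 1102500) = 1/3900425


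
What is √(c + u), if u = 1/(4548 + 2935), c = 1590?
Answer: √89032516993/7483 ≈ 39.875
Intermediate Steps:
u = 1/7483 ≈ 0.00013364
√(c + u) = √(1590 + 1/7483) = √(11897971/7483) = √89032516993/7483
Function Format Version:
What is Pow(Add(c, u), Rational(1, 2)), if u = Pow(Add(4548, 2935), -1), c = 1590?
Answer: Mul(Rational(1, 7483), Pow(89032516993, Rational(1, 2))) ≈ 39.875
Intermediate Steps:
u = Rational(1, 7483) (u = Pow(7483, -1) = Rational(1, 7483) ≈ 0.00013364)
Pow(Add(c, u), Rational(1, 2)) = Pow(Add(1590, Rational(1, 7483)), Rational(1, 2)) = Pow(Rational(11897971, 7483), Rational(1, 2)) = Mul(Rational(1, 7483), Pow(89032516993, Rational(1, 2)))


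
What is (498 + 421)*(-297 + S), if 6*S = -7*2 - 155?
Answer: -1792969/6 ≈ -2.9883e+5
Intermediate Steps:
S = -169/6 (S = (-7*2 - 155)/6 = (-14 - 155)/6 = (⅙)*(-169) = -169/6 ≈ -28.167)
(498 + 421)*(-297 + S) = (498 + 421)*(-297 - 169/6) = 919*(-1951/6) = -1792969/6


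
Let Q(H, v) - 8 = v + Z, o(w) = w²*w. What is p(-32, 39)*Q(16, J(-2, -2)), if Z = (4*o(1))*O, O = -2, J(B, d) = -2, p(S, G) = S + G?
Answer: -14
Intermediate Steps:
p(S, G) = G + S
o(w) = w³
Z = -8 (Z = (4*1³)*(-2) = (4*1)*(-2) = 4*(-2) = -8)
Q(H, v) = v (Q(H, v) = 8 + (v - 8) = 8 + (-8 + v) = v)
p(-32, 39)*Q(16, J(-2, -2)) = (39 - 32)*(-2) = 7*(-2) = -14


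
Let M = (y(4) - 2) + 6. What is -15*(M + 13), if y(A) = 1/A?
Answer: -1035/4 ≈ -258.75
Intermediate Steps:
M = 17/4 (M = (1/4 - 2) + 6 = (¼ - 2) + 6 = -7/4 + 6 = 17/4 ≈ 4.2500)
-15*(M + 13) = -15*(17/4 + 13) = -15*69/4 = -1035/4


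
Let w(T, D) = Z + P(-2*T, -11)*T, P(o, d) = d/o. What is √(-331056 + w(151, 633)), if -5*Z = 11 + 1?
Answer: I*√33105290/10 ≈ 575.37*I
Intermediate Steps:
Z = -12/5 (Z = -(11 + 1)/5 = -⅕*12 = -12/5 ≈ -2.4000)
w(T, D) = 31/10 (w(T, D) = -12/5 + (-11*(-1/(2*T)))*T = -12/5 + (-(-11)/(2*T))*T = -12/5 + (11/(2*T))*T = -12/5 + 11/2 = 31/10)
√(-331056 + w(151, 633)) = √(-331056 + 31/10) = √(-3310529/10) = I*√33105290/10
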